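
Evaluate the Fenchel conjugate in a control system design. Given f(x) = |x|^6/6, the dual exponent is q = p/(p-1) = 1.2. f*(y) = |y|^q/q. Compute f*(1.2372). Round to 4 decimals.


The conjugate exponent q satisfies 1/p + 1/q = 1.
p = 6, so q = 6/(6 - 1) = 1.2
|y|^q = 1.2372^1.2 = 1.291
f*(1.2372) = 1.291 / 1.2 = 1.0758


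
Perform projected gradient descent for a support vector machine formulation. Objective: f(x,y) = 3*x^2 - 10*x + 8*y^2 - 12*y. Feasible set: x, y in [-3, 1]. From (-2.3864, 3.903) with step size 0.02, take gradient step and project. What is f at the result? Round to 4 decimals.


Step 1: Compute gradient at (-2.3864, 3.903).
grad_x = 2*3*-2.3864 - 10 = -24.3184
grad_y = 2*8*3.903 - 12 = 50.448
Step 2: Gradient step.
x_raw = -2.3864 - 0.02*-24.3184 = -1.9
y_raw = 3.903 - 0.02*50.448 = 2.894
Step 3: Project onto [-3, 1].
x_proj = clip(-1.9) = -1.9
y_proj = clip(2.894) = 1.0
Step 4: Evaluate f.
f(-1.9, 1.0) = 25.8307


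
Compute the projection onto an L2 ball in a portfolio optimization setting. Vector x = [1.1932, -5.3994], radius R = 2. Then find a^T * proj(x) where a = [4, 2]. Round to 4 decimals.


Step 1: Compute ||x|| (intermediates to 6 decimals).
||x|| = sqrt(1.1932^2 + (-5.3994)^2) = 5.52967
Step 2: Project.
Since ||x|| > R, scale = R/||x|| = 2/5.52967 = 0.361685, proj(x) = scale * x
proj(x) = [0.431563, -1.952882]
Step 3: Dot product.
a^T * proj(x) = 4*0.431563 + 2*(-1.952882) = -2.1795


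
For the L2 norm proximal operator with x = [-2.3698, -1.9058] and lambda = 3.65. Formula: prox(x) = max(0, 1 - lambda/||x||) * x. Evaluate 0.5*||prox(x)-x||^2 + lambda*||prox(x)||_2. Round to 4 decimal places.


Step 1: Compute ||x||.
||x|| = 3.0411
Step 2: Compute scaling factor.
scale = max(0, 1 - 3.65/3.0411) = 0.0
Step 3: prox(x) = [-0.0, -0.0]
||prox(x)|| = 0.0
Step 4: Proximal objective.
0.5*||prox-x||^2 = 4.624
lambda*||prox|| = 0.0
Total = 4.624


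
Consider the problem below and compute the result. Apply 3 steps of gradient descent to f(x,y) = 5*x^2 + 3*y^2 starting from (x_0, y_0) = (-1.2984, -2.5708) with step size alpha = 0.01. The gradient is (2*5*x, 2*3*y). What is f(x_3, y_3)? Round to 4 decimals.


Gradient descent on f(x,y) = 5*x^2 + 3*y^2.
Starting point: (-1.2984, -2.5708), alpha = 0.01
Step 1: grad_x = 2*5*-1.2984 = -12.984, grad_y = 2*3*-2.5708 = -15.4248
  x_1 = -1.2984 - 0.01*-12.984 = -1.1686
  y_1 = -2.5708 - 0.01*-15.4248 = -2.4166
Step 2: grad_x = 2*5*-1.1686 = -11.6856, grad_y = 2*3*-2.4166 = -14.4993
  x_2 = -1.1686 - 0.01*-11.6856 = -1.0517
  y_2 = -2.4166 - 0.01*-14.4993 = -2.2716
Step 3: grad_x = 2*5*-1.0517 = -10.517, grad_y = 2*3*-2.2716 = -13.6294
  x_3 = -1.0517 - 0.01*-10.517 = -0.9465
  y_3 = -2.2716 - 0.01*-13.6294 = -2.1353
f(-0.9465, -2.1353) = 5*(-0.9465)^2 + 3*(-2.1353)^2 = 18.1577


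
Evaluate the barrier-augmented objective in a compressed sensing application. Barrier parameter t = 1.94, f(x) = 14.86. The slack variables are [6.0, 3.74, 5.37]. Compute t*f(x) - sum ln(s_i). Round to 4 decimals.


Step 1: Compute log-barrier.
ln values: [1.7918, 1.3191, 1.6808]
phi = -(1.7918 + 1.3191 + 1.6808) = -4.7917
Step 2: Compute augmented objective.
t*f(x) = 1.94*14.86 = 28.8284
Total = 28.8284 - 4.7917 = 24.0367


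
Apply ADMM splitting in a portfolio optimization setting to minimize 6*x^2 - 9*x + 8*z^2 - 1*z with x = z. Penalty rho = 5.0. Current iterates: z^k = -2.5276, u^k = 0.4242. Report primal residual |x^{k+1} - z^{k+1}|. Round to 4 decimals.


ADMM iteration with rho = 5.0, z^k = -2.5276, u^k = 0.4242
Step 1: x-update.
Minimize 6*x^2 - 9*x + (5.0/2)*(x + 2.5276 + 0.4242)^2
FOC: (2*6 + 5.0)*x = 9 + 5.0*(-2.5276 - 0.4242)
x^{k+1} = -0.3388
Step 2: z-update.
Minimize 8*z^2 - 1*z + (5.0/2)*(-0.3388 - z + 0.4242)^2
FOC: (2*8 + 5.0)*z = 1 + 5.0*(-0.3388 + 0.4242)
z^{k+1} = 0.068
Step 3: u-update.
u^{k+1} = 0.4242 - 0.3388 - 0.068 = 0.0175
Step 4: Primal residual = |-0.3388 - 0.068| = 0.4067


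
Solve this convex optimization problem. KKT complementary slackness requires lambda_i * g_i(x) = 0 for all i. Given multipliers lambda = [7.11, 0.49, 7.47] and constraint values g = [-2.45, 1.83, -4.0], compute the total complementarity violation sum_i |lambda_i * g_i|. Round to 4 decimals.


KKT complementary slackness check:
lambda_1 * g_1 = 7.11 * -2.45 = -17.4195
lambda_2 * g_2 = 0.49 * 1.83 = 0.8967
lambda_3 * g_3 = 7.47 * -4.0 = -29.88
Total violation = 17.4195 + 0.8967 + 29.88 = 48.1962


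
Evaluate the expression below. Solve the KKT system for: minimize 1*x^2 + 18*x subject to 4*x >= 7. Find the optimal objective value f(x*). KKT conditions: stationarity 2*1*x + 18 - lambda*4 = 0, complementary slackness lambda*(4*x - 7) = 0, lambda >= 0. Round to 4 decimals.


Step 1: Try lambda = 0 (constraint inactive).
x_unc = -18/(2*1) = -9.0
Check: 4*-9.0 = -36.0 < 7 -- violated!
Step 2: Constraint must be active: 4*x = 7
x* = 7/4 = 1.75
lambda = (2*1*1.75 + 18)/4 = 5.375
Step 3: Compute optimal value.
f(x*) = 1*1.75^2 + 18*1.75 = 34.5625


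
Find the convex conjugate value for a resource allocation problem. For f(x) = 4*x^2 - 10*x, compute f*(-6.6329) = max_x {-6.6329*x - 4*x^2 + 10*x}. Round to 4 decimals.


f*(y) = sup_x {y*x - a*x^2 - b*x} = sup_x {(y-b)*x - a*x^2}
FOC: (y - b) - 2a*x = 0 => x* = (y - b)/(2a)
x* = (-6.6329 + 10)/(2*4) = 0.4209
f*(-6.6329) = (y-b)^2/(4a) = (-6.6329 + 10)^2/(4*4)
= 11.3374/16 = 0.7086


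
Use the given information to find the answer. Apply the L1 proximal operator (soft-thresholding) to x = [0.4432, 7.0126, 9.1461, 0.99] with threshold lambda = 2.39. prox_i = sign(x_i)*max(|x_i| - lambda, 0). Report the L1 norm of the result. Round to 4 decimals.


Soft-thresholding with lambda = 2.39:
prox(0.4432) = sign(0.4432)*max(|0.4432| - 2.39, 0) = 0.0
prox(7.0126) = sign(7.0126)*max(|7.0126| - 2.39, 0) = 4.6226
prox(9.1461) = sign(9.1461)*max(|9.1461| - 2.39, 0) = 6.7561
prox(0.99) = sign(0.99)*max(|0.99| - 2.39, 0) = 0.0
prox(x) = [0.0, 4.6226, 6.7561, 0.0]
||prox(x)||_1 = 0.0 + 4.6226 + 6.7561 + 0.0 = 11.3787


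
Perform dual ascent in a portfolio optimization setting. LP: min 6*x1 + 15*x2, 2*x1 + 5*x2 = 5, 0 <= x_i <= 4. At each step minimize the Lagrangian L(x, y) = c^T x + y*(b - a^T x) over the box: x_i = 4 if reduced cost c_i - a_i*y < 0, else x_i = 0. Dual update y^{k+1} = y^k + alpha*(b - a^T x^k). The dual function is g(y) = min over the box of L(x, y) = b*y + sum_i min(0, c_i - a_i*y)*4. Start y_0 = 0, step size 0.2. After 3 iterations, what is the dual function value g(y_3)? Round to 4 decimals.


Dual ascent for LP: min 6*x1 + 15*x2, 2*x1 + 5*x2 = 5, 0 <= x_i <= 4
Step 1: y^k = 0.0, reduced costs: (6.0, 15.0)
  x^k = (0.0, 0.0), subgradient = b - a^T x = 5.0
  y^{k+1} = 0.0 + 0.2*5.0 = 1.0
Step 2: y^k = 1.0, reduced costs: (4.0, 10.0)
  x^k = (0.0, 0.0), subgradient = b - a^T x = 5.0
  y^{k+1} = 1.0 + 0.2*5.0 = 2.0
Step 3: y^k = 2.0, reduced costs: (2.0, 5.0)
  x^k = (0.0, 0.0), subgradient = b - a^T x = 5.0
  y^{k+1} = 2.0 + 0.2*5.0 = 3.0
Dual objective at y_3 = 3.0: reduced costs (0.0, 0.0), box minimizer x = (0.0, 0.0)
g(y_3) = b*y + (c1 - a1*y)*x1 + (c2 - a2*y)*x2 = 5*3.0 + 0.0*0.0 + 0.0*0.0 = 15.0 + 0.0 + 0.0 = 15.0


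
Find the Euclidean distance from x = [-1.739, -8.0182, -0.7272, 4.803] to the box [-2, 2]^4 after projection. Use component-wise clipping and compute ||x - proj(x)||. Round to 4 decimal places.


Project each component onto [-2, 2].
clip(-1.739) = -1.739, clip(-8.0182) = -2.0, clip(-0.7272) = -0.7272, clip(4.803) = 2.0
Projection = [-1.739, -2.0, -0.7272, 2.0]
Squared diffs: [0.0, 36.2187, 0.0, 7.8568]
Distance = sqrt(44.0755) = 6.6389


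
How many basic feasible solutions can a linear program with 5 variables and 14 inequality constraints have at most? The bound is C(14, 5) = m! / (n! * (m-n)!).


Each vertex corresponds to some choice of n active constraints out of m, so the number of vertices is at most C(m, n) = m! / (n!(m-n)!).
m = 14, n = 5
Numerator: 14 * 13 * 12 * 11 * 10
Denominator: 5! = 120
C(14, 5) = 2002


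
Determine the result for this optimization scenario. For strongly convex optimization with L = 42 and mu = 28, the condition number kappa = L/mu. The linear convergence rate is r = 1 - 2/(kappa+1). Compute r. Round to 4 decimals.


Step 1: Compute the condition number.
kappa = L/mu = 42/28 = 1.5
Step 2: Compute the convergence rate.
r = 1 - 2/(kappa + 1) = 1 - 2*mu/(L + mu) = (L - mu)/(L + mu) = 14/70 = 0.2


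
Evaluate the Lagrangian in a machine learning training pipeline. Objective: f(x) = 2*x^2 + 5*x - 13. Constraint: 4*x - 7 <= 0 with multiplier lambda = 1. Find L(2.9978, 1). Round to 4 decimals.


Step 1: Evaluate f(x).
f(2.9978) = 2*2.9978^2 + 5*2.9978 - 13 = 19.9626
Step 2: Evaluate g(x).
g(2.9978) = 4*2.9978 - 7 = 4.9912
Step 3: Compute Lagrangian.
L = 19.9626 + 1*4.9912 = 24.9538


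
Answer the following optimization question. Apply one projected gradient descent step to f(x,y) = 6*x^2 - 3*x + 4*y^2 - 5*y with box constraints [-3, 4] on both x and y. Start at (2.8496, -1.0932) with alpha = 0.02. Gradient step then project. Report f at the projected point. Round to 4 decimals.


Step 1: Compute gradient at (2.8496, -1.0932).
grad_x = 2*6*2.8496 - 3 = 31.1952
grad_y = 2*4*-1.0932 - 5 = -13.7456
Step 2: Gradient step.
x_raw = 2.8496 - 0.02*31.1952 = 2.2257
y_raw = -1.0932 - 0.02*-13.7456 = -0.8183
Step 3: Project onto [-3, 4].
x_proj = clip(2.2257) = 2.2257
y_proj = clip(-0.8183) = -0.8183
Step 4: Evaluate f.
f(2.2257, -0.8183) = 29.8151


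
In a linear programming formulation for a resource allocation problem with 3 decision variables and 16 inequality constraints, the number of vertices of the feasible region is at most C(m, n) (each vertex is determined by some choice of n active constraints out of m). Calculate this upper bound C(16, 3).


Each vertex corresponds to some choice of n active constraints out of m, so the number of vertices is at most C(m, n) = m! / (n!(m-n)!).
m = 16, n = 3
Numerator: 16 * 15 * 14
Denominator: 3! = 6
C(16, 3) = 560


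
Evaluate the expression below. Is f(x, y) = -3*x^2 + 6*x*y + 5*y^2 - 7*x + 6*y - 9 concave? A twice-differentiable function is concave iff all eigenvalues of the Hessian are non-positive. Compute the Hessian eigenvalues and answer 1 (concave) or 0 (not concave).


The Hessian of f(x,y) = -3*x^2 + 6*x*y + 5*y^2 - 7*x + 6*y - 9 is:
H = [[-6, 6], [6, 10]]
Trace = -6 + 10 = 4
Determinant = -6*10 - (6)^2 = -96
Discriminant = (4)^2 - 4*-96 = 400.0
Eigenvalues: lambda_1 = -8.0, lambda_2 = 12.0
The function is not concave.

0


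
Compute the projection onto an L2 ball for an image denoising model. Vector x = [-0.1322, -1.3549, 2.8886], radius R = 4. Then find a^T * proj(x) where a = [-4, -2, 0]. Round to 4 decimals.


Step 1: Compute ||x|| (intermediates to 6 decimals).
||x|| = sqrt((-0.1322)^2 + (-1.3549)^2 + 2.8886^2) = 3.193312
Step 2: Project.
Since ||x|| <= R, proj = x (no scaling needed).
proj(x) = [-0.1322, -1.3549, 2.8886]
Step 3: Dot product.
a^T * proj(x) = -4*(-0.1322) - 2*(-1.3549) + 0*2.8886 = 3.2386


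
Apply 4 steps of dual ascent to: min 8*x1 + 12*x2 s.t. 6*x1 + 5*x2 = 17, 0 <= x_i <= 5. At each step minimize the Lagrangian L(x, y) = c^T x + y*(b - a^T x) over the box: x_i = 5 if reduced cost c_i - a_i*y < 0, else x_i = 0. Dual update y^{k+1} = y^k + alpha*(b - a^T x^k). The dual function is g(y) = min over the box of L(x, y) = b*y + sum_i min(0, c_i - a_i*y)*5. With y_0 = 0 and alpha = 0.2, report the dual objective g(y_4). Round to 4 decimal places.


Dual ascent for LP: min 8*x1 + 12*x2, 6*x1 + 5*x2 = 17, 0 <= x_i <= 5
Step 1: y^k = 0.0, reduced costs: (8.0, 12.0)
  x^k = (0.0, 0.0), subgradient = b - a^T x = 17.0
  y^{k+1} = 0.0 + 0.2*17.0 = 3.4
Step 2: y^k = 3.4, reduced costs: (-12.4, -5.0)
  x^k = (5.0, 5.0), subgradient = b - a^T x = -38.0
  y^{k+1} = 3.4 + 0.2*-38.0 = -4.2
Step 3: y^k = -4.2, reduced costs: (33.2, 33.0)
  x^k = (0.0, 0.0), subgradient = b - a^T x = 17.0
  y^{k+1} = -4.2 + 0.2*17.0 = -0.8
Step 4: y^k = -0.8, reduced costs: (12.8, 16.0)
  x^k = (0.0, 0.0), subgradient = b - a^T x = 17.0
  y^{k+1} = -0.8 + 0.2*17.0 = 2.6
Dual objective at y_4 = 2.6: reduced costs (-7.6, -1.0), box minimizer x = (5.0, 5.0)
g(y_4) = b*y + (c1 - a1*y)*x1 + (c2 - a2*y)*x2 = 17*2.6 + (-7.6)*5.0 + (-1.0)*5.0 = 44.2 - 38.0 - 5.0 = 1.2


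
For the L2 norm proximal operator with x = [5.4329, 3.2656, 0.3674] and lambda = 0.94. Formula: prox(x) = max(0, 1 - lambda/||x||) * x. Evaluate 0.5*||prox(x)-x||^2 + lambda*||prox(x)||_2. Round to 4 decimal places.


Step 1: Compute ||x||.
||x|| = 6.3495
Step 2: Compute scaling factor.
scale = max(0, 1 - 0.94/6.3495) = 0.852
Step 3: prox(x) = [4.6286, 2.7821, 0.313]
||prox(x)|| = 5.4095
Step 4: Proximal objective.
0.5*||prox-x||^2 = 0.4418
lambda*||prox|| = 5.0849
Total = 5.5267


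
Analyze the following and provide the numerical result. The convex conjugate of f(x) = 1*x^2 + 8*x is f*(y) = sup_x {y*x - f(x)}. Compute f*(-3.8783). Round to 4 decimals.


f*(y) = sup_x {y*x - a*x^2 - b*x} = sup_x {(y-b)*x - a*x^2}
FOC: (y - b) - 2a*x = 0 => x* = (y - b)/(2a)
x* = (-3.8783 - 8)/(2*1) = -5.9392
f*(-3.8783) = (y-b)^2/(4a) = (-3.8783 - 8)^2/(4*1)
= 141.094/4 = 35.2735


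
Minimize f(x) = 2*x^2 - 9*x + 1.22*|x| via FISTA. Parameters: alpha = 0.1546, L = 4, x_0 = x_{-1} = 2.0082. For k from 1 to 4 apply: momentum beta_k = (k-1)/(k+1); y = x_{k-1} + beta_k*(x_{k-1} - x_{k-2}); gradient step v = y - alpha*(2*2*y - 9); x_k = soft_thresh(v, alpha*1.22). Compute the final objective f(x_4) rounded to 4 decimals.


FISTA on f(x) = 2*x^2 - 9*x + 1.22*|x|
L = 4, alpha = 0.1546
Iteration 1: beta = 0.0, y = 2.0082 + 0.0*(2.0082 - 2.0082) = 2.0082
  grad(y) = -0.9672, v = y - alpha*grad = 2.1577
  prox(v) = soft_thresh(2.1577, 0.1886) = 1.9691
Iteration 2: beta = 0.3333, y = 1.9691 + 0.3333*(1.9691 - 2.0082) = 1.9561
  grad(y) = -1.1756, v = y - alpha*grad = 2.1378
  prox(v) = soft_thresh(2.1378, 0.1886) = 1.9492
Iteration 3: beta = 0.5, y = 1.9492 + 0.5*(1.9492 - 1.9691) = 1.9393
  grad(y) = -1.2428, v = y - alpha*grad = 2.1314
  prox(v) = soft_thresh(2.1314, 0.1886) = 1.9428
Iteration 4: beta = 0.6, y = 1.9428 + 0.6*(1.9428 - 1.9492) = 1.939
  grad(y) = -1.2441, v = y - alpha*grad = 2.1313
  prox(v) = soft_thresh(2.1313, 0.1886) = 1.9427
f(x_4) = 2*1.9427^2 - 9*1.9427 + 1.22*|1.9427| = -7.566


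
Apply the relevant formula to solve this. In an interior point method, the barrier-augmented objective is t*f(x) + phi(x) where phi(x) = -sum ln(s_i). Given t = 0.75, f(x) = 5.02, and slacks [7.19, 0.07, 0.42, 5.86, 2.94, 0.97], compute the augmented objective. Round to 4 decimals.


Step 1: Compute log-barrier.
ln values: [1.9727, -2.6593, -0.8675, 1.7681, 1.0784, -0.0305]
phi = -(1.9727 - 2.6593 - 0.8675 + 1.7681 + 1.0784 - 0.0305) = -1.262
Step 2: Compute augmented objective.
t*f(x) = 0.75*5.02 = 3.765
Total = 3.765 - 1.262 = 2.503


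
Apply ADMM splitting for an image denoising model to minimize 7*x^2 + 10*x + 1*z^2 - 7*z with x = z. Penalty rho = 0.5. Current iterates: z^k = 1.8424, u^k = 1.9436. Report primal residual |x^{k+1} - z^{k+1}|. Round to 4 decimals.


ADMM iteration with rho = 0.5, z^k = 1.8424, u^k = 1.9436
Step 1: x-update.
Minimize 7*x^2 + 10*x + (0.5/2)*(x - 1.8424 + 1.9436)^2
FOC: (2*7 + 0.5)*x = -10 + 0.5*(1.8424 - 1.9436)
x^{k+1} = -0.6931
Step 2: z-update.
Minimize 1*z^2 - 7*z + (0.5/2)*(-0.6931 - z + 1.9436)^2
FOC: (2*1 + 0.5)*z = 7 + 0.5*(-0.6931 + 1.9436)
z^{k+1} = 3.0501
Step 3: u-update.
u^{k+1} = 1.9436 - 0.6931 - 3.0501 = -1.7996
Step 4: Primal residual = |-0.6931 - 3.0501| = 3.7432


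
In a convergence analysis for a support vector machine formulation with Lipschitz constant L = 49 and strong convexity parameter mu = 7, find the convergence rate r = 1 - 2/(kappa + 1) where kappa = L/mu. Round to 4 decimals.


Step 1: Compute the condition number.
kappa = L/mu = 49/7 = 7.0
Step 2: Compute the convergence rate.
r = 1 - 2/(kappa + 1) = 1 - 2*mu/(L + mu) = (L - mu)/(L + mu) = 42/56 = 0.75


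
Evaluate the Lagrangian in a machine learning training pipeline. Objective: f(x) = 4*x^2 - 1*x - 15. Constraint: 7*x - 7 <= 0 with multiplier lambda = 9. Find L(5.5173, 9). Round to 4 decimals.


Step 1: Evaluate f(x).
f(5.5173) = 4*5.5173^2 - 1*5.5173 - 15 = 101.2451
Step 2: Evaluate g(x).
g(5.5173) = 7*5.5173 - 7 = 31.6211
Step 3: Compute Lagrangian.
L = 101.2451 + 9*31.6211 = 385.835


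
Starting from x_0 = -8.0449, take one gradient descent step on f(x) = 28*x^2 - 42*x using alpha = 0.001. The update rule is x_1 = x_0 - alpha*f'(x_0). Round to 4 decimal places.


We compute the gradient at x_0 and apply the update.
f'(x) = 56*x - 42
f'(-8.0449) = 56*-8.0449 - 42 = -492.5144
x_1 = -8.0449 - 0.001*-492.5144 = -7.5524


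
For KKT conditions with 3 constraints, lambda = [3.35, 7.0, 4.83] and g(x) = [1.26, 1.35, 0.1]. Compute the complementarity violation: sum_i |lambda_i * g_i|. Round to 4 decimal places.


KKT complementary slackness check:
lambda_1 * g_1 = 3.35 * 1.26 = 4.221
lambda_2 * g_2 = 7.0 * 1.35 = 9.45
lambda_3 * g_3 = 4.83 * 0.1 = 0.483
Total violation = 4.221 + 9.45 + 0.483 = 14.154


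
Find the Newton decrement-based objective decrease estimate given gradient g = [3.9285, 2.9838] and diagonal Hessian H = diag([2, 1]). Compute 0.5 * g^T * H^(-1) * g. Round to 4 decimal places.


Step 1: H is diagonal, so H^(-1) * g = [1.9643, 2.9838].
Step 2: g^T H^(-1) g = sum_i g_i^2 / H_ii
  = (3.9285)^2/2 + (2.9838)^2/1
  = 7.7166 + 8.9031 = 16.6196
Step 3: Objective decrease = 0.5 * g^T H^(-1) g = 8.3098


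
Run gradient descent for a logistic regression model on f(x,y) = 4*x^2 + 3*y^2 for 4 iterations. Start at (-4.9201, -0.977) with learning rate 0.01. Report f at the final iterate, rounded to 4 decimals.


Gradient descent on f(x,y) = 4*x^2 + 3*y^2.
Starting point: (-4.9201, -0.977), alpha = 0.01
Step 1: grad_x = 2*4*-4.9201 = -39.3608, grad_y = 2*3*-0.977 = -5.862
  x_1 = -4.9201 - 0.01*-39.3608 = -4.5265
  y_1 = -0.977 - 0.01*-5.862 = -0.9184
Step 2: grad_x = 2*4*-4.5265 = -36.2119, grad_y = 2*3*-0.9184 = -5.5103
  x_2 = -4.5265 - 0.01*-36.2119 = -4.1644
  y_2 = -0.9184 - 0.01*-5.5103 = -0.8633
Step 3: grad_x = 2*4*-4.1644 = -33.315, grad_y = 2*3*-0.8633 = -5.1797
  x_3 = -4.1644 - 0.01*-33.315 = -3.8312
  y_3 = -0.8633 - 0.01*-5.1797 = -0.8115
Step 4: grad_x = 2*4*-3.8312 = -30.6498, grad_y = 2*3*-0.8115 = -4.8689
  x_4 = -3.8312 - 0.01*-30.6498 = -3.5247
  y_4 = -0.8115 - 0.01*-4.8689 = -0.7628
f(-3.5247, -0.7628) = 4*(-3.5247)^2 + 3*(-0.7628)^2 = 51.4403


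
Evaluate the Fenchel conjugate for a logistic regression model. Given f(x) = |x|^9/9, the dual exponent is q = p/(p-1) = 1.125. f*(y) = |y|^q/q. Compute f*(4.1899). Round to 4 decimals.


The conjugate exponent q satisfies 1/p + 1/q = 1.
p = 9, so q = 9/(9 - 1) = 1.125
|y|^q = 4.1899^1.125 = 5.0116
f*(4.1899) = 5.0116 / 1.125 = 4.4548


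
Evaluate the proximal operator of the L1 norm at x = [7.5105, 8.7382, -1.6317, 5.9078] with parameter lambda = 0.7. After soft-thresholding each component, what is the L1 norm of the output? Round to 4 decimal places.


Soft-thresholding with lambda = 0.7:
prox(7.5105) = sign(7.5105)*max(|7.5105| - 0.7, 0) = 6.8105
prox(8.7382) = sign(8.7382)*max(|8.7382| - 0.7, 0) = 8.0382
prox(-1.6317) = sign(-1.6317)*max(|-1.6317| - 0.7, 0) = -0.9317
prox(5.9078) = sign(5.9078)*max(|5.9078| - 0.7, 0) = 5.2078
prox(x) = [6.8105, 8.0382, -0.9317, 5.2078]
||prox(x)||_1 = 6.8105 + 8.0382 + 0.9317 + 5.2078 = 20.9882


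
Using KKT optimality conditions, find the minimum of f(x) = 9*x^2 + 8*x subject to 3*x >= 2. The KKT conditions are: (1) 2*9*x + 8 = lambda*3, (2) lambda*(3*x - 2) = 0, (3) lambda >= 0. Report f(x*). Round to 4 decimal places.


Step 1: Try lambda = 0 (constraint inactive).
x_unc = -8/(2*9) = -0.4444
Check: 3*-0.4444 = -1.3332 < 2 -- violated!
Step 2: Constraint must be active: 3*x = 2
x* = 2/3 = 0.6667 (rounded; the exact value 2/3 is used below)
lambda = (2*9*(2/3) + 8)/3 = 6.6667
Step 3: Compute optimal value.
f(x*) = 9*(2/3)^2 + 8*(2/3) = 9.3333


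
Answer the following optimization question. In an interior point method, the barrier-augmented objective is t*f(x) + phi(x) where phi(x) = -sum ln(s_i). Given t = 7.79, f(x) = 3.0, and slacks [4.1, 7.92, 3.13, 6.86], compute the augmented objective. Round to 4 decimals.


Step 1: Compute log-barrier.
ln values: [1.411, 2.0694, 1.141, 1.9257]
phi = -(1.411 + 2.0694 + 1.141 + 1.9257) = -6.5471
Step 2: Compute augmented objective.
t*f(x) = 7.79*3.0 = 23.37
Total = 23.37 - 6.5471 = 16.8229


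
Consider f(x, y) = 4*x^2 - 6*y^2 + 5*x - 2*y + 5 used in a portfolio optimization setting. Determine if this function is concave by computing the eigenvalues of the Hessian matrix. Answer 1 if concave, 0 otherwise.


The Hessian of f(x,y) = 4*x^2 - 6*y^2 + 5*x - 2*y + 5 is:
H = [[8, 0], [0, -12]]
Trace = 8 - 12 = -4
Determinant = 8*-12 - (0)^2 = -96
Discriminant = (-4)^2 - 4*-96 = 400.0
Eigenvalues: lambda_1 = -12.0, lambda_2 = 8.0
The function is not concave.

0


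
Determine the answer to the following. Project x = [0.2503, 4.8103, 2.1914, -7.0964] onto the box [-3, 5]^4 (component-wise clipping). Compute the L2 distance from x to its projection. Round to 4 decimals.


Project each component onto [-3, 5].
clip(0.2503) = 0.2503, clip(4.8103) = 4.8103, clip(2.1914) = 2.1914, clip(-7.0964) = -3.0
Projection = [0.2503, 4.8103, 2.1914, -3.0]
Squared diffs: [0.0, 0.0, 0.0, 16.7805]
Distance = sqrt(16.7805) = 4.0964


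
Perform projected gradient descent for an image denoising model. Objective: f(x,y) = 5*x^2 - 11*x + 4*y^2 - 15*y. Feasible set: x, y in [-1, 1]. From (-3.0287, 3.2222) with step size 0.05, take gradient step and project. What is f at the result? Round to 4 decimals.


Step 1: Compute gradient at (-3.0287, 3.2222).
grad_x = 2*5*-3.0287 - 11 = -41.287
grad_y = 2*4*3.2222 - 15 = 10.7776
Step 2: Gradient step.
x_raw = -3.0287 - 0.05*-41.287 = -0.9644
y_raw = 3.2222 - 0.05*10.7776 = 2.6833
Step 3: Project onto [-1, 1].
x_proj = clip(-0.9644) = -0.9644
y_proj = clip(2.6833) = 1.0
Step 4: Evaluate f.
f(-0.9644, 1.0) = 4.2577


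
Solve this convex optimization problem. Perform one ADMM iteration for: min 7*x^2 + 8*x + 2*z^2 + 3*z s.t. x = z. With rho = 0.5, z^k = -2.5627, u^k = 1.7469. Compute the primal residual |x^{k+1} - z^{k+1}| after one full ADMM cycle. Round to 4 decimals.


ADMM iteration with rho = 0.5, z^k = -2.5627, u^k = 1.7469
Step 1: x-update.
Minimize 7*x^2 + 8*x + (0.5/2)*(x + 2.5627 + 1.7469)^2
FOC: (2*7 + 0.5)*x = -8 + 0.5*(-2.5627 - 1.7469)
x^{k+1} = -0.7003
Step 2: z-update.
Minimize 2*z^2 + 3*z + (0.5/2)*(-0.7003 - z + 1.7469)^2
FOC: (2*2 + 0.5)*z = -3 + 0.5*(-0.7003 + 1.7469)
z^{k+1} = -0.5504
Step 3: u-update.
u^{k+1} = 1.7469 - 0.7003 + 0.5504 = 1.597
Step 4: Primal residual = |-0.7003 + 0.5504| = 0.1499


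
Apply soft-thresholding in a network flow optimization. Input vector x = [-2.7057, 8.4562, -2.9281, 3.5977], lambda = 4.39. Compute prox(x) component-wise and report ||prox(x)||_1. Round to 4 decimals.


Soft-thresholding with lambda = 4.39:
prox(-2.7057) = sign(-2.7057)*max(|-2.7057| - 4.39, 0) = 0.0
prox(8.4562) = sign(8.4562)*max(|8.4562| - 4.39, 0) = 4.0662
prox(-2.9281) = sign(-2.9281)*max(|-2.9281| - 4.39, 0) = 0.0
prox(3.5977) = sign(3.5977)*max(|3.5977| - 4.39, 0) = 0.0
prox(x) = [0.0, 4.0662, 0.0, 0.0]
||prox(x)||_1 = 0.0 + 4.0662 + 0.0 + 0.0 = 4.0662


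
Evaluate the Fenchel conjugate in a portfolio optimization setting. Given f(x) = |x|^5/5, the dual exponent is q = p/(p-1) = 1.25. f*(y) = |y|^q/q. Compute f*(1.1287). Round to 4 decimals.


The conjugate exponent q satisfies 1/p + 1/q = 1.
p = 5, so q = 5/(5 - 1) = 1.25
|y|^q = 1.1287^1.25 = 1.1634
f*(1.1287) = 1.1634 / 1.25 = 0.9307


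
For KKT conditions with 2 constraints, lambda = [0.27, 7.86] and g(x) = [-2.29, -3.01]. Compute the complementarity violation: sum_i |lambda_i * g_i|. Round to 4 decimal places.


KKT complementary slackness check:
lambda_1 * g_1 = 0.27 * -2.29 = -0.6183
lambda_2 * g_2 = 7.86 * -3.01 = -23.6586
Total violation = 0.6183 + 23.6586 = 24.2769


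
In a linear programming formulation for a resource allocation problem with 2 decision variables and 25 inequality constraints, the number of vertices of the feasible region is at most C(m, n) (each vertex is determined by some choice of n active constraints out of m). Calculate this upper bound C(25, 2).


Each vertex corresponds to some choice of n active constraints out of m, so the number of vertices is at most C(m, n) = m! / (n!(m-n)!).
m = 25, n = 2
Numerator: 25 * 24
Denominator: 2! = 2
C(25, 2) = 300


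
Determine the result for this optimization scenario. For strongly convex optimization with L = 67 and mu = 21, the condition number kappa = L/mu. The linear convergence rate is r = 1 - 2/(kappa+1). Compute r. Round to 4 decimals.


Step 1: Compute the condition number.
kappa = L/mu = 67/21 = 3.1905
Step 2: Compute the convergence rate.
r = 1 - 2/(kappa + 1) = 1 - 2*mu/(L + mu) = (L - mu)/(L + mu) = 46/88 = 0.5227


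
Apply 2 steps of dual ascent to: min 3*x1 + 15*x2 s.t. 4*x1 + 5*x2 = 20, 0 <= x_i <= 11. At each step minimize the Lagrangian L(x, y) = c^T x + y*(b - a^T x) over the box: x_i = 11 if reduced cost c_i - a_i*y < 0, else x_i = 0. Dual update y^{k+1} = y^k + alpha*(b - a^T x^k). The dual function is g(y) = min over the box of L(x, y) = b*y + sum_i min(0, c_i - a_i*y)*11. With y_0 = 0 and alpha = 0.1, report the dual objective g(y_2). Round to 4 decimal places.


Dual ascent for LP: min 3*x1 + 15*x2, 4*x1 + 5*x2 = 20, 0 <= x_i <= 11
Step 1: y^k = 0.0, reduced costs: (3.0, 15.0)
  x^k = (0.0, 0.0), subgradient = b - a^T x = 20.0
  y^{k+1} = 0.0 + 0.1*20.0 = 2.0
Step 2: y^k = 2.0, reduced costs: (-5.0, 5.0)
  x^k = (11.0, 0.0), subgradient = b - a^T x = -24.0
  y^{k+1} = 2.0 + 0.1*-24.0 = -0.4
Dual objective at y_2 = -0.4: reduced costs (4.6, 17.0), box minimizer x = (0.0, 0.0)
g(y_2) = b*y + (c1 - a1*y)*x1 + (c2 - a2*y)*x2 = 20*(-0.4) + 4.6*0.0 + 17.0*0.0 = -8.0 + 0.0 + 0.0 = -8.0


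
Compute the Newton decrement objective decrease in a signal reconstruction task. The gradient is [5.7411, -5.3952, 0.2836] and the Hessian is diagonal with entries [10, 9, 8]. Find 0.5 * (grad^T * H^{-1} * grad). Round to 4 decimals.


Step 1: H is diagonal, so H^(-1) * g = [0.5741, -0.5995, 0.0355].
Step 2: g^T H^(-1) g = sum_i g_i^2 / H_ii
  = (5.7411)^2/10 + (-5.3952)^2/9 + (0.2836)^2/8
  = 3.296 + 3.2342 + 0.0101 = 6.5403
Step 3: Objective decrease = 0.5 * g^T H^(-1) g = 3.2702


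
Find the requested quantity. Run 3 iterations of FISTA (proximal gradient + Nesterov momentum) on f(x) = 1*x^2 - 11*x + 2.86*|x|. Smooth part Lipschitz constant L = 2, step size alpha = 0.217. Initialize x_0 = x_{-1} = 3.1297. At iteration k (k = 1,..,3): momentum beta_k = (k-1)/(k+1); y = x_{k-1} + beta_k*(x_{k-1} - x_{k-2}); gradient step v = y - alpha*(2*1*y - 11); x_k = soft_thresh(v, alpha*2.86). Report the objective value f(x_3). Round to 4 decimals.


FISTA on f(x) = 1*x^2 - 11*x + 2.86*|x|
L = 2, alpha = 0.217
Iteration 1: beta = 0.0, y = 3.1297 + 0.0*(3.1297 - 3.1297) = 3.1297
  grad(y) = -4.7406, v = y - alpha*grad = 4.1584
  prox(v) = soft_thresh(4.1584, 0.6206) = 3.5378
Iteration 2: beta = 0.3333, y = 3.5378 + 0.3333*(3.5378 - 3.1297) = 3.6738
  grad(y) = -3.6524, v = y - alpha*grad = 4.4664
  prox(v) = soft_thresh(4.4664, 0.6206) = 3.8458
Iteration 3: beta = 0.5, y = 3.8458 + 0.5*(3.8458 - 3.5378) = 3.9997
  grad(y) = -3.0005, v = y - alpha*grad = 4.6509
  prox(v) = soft_thresh(4.6509, 0.6206) = 4.0302
f(x_3) = 1*4.0302^2 - 11*4.0302 + 2.86*|4.0302| = -16.5633


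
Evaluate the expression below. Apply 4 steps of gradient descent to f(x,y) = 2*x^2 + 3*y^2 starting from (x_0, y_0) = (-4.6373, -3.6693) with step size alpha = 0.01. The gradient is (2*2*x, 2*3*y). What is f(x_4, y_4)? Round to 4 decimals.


Gradient descent on f(x,y) = 2*x^2 + 3*y^2.
Starting point: (-4.6373, -3.6693), alpha = 0.01
Step 1: grad_x = 2*2*-4.6373 = -18.5492, grad_y = 2*3*-3.6693 = -22.0158
  x_1 = -4.6373 - 0.01*-18.5492 = -4.4518
  y_1 = -3.6693 - 0.01*-22.0158 = -3.4491
Step 2: grad_x = 2*2*-4.4518 = -17.8072, grad_y = 2*3*-3.4491 = -20.6949
  x_2 = -4.4518 - 0.01*-17.8072 = -4.2737
  y_2 = -3.4491 - 0.01*-20.6949 = -3.2422
Step 3: grad_x = 2*2*-4.2737 = -17.0949, grad_y = 2*3*-3.2422 = -19.4532
  x_3 = -4.2737 - 0.01*-17.0949 = -4.1028
  y_3 = -3.2422 - 0.01*-19.4532 = -3.0477
Step 4: grad_x = 2*2*-4.1028 = -16.4111, grad_y = 2*3*-3.0477 = -18.286
  x_4 = -4.1028 - 0.01*-16.4111 = -3.9387
  y_4 = -3.0477 - 0.01*-18.286 = -2.8648
f(-3.9387, -2.8648) = 2*(-3.9387)^2 + 3*(-2.8648)^2 = 55.6476


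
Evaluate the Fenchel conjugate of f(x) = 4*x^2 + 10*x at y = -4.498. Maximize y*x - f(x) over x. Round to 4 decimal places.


f*(y) = sup_x {y*x - a*x^2 - b*x} = sup_x {(y-b)*x - a*x^2}
FOC: (y - b) - 2a*x = 0 => x* = (y - b)/(2a)
x* = (-4.498 - 10)/(2*4) = -1.8123
f*(-4.498) = (y-b)^2/(4a) = (-4.498 - 10)^2/(4*4)
= 210.192/16 = 13.137


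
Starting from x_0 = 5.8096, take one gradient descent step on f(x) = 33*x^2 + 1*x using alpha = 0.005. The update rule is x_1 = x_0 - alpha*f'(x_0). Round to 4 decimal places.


We compute the gradient at x_0 and apply the update.
f'(x) = 66*x + 1
f'(5.8096) = 66*5.8096 + 1 = 384.4336
x_1 = 5.8096 - 0.005*384.4336 = 3.8874


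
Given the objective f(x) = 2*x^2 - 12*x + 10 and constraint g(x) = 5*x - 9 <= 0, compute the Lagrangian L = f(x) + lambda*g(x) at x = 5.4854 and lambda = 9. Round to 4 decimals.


Step 1: Evaluate f(x).
f(5.4854) = 2*5.4854^2 - 12*5.4854 + 10 = 4.3544
Step 2: Evaluate g(x).
g(5.4854) = 5*5.4854 - 9 = 18.427
Step 3: Compute Lagrangian.
L = 4.3544 + 9*18.427 = 170.1974


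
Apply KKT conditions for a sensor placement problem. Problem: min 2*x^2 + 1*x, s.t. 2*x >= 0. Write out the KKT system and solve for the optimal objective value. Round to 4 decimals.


Step 1: Try lambda = 0 (constraint inactive).
x_unc = -1/(2*2) = -0.25
Check: 2*-0.25 = -0.5 < 0 -- violated!
Step 2: Constraint must be active: 2*x = 0
x* = 0/2 = 0.0
lambda = (2*2*0.0 + 1)/2 = 0.5
Step 3: Compute optimal value.
f(x*) = 2*0.0^2 + 1*0.0 = 0.0


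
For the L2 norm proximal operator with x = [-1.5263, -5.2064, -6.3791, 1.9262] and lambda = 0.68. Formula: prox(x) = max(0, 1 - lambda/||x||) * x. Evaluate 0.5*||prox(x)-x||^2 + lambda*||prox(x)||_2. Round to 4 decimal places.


Step 1: Compute ||x||.
||x|| = 8.593
Step 2: Compute scaling factor.
scale = max(0, 1 - 0.68/8.593) = 0.9209
Step 3: prox(x) = [-1.4055, -4.7944, -5.8743, 1.7738]
||prox(x)|| = 7.913
Step 4: Proximal objective.
0.5*||prox-x||^2 = 0.2312
lambda*||prox|| = 5.3808
Total = 5.612


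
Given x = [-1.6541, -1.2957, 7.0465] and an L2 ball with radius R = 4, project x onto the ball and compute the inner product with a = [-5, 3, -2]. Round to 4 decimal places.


Step 1: Compute ||x|| (intermediates to 6 decimals).
||x|| = sqrt((-1.6541)^2 + (-1.2957)^2 + 7.0465^2) = 7.353098
Step 2: Project.
Since ||x|| > R, scale = R/||x|| = 4/7.353098 = 0.543988, proj(x) = scale * x
proj(x) = [-0.899811, -0.704845, 3.833211]
Step 3: Dot product.
a^T * proj(x) = -5*(-0.899811) + 3*(-0.704845) - 2*3.833211 = -5.2819


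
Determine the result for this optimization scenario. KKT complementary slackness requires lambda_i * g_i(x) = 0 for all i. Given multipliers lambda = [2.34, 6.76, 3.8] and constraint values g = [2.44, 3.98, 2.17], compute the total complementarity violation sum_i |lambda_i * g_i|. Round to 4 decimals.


KKT complementary slackness check:
lambda_1 * g_1 = 2.34 * 2.44 = 5.7096
lambda_2 * g_2 = 6.76 * 3.98 = 26.9048
lambda_3 * g_3 = 3.8 * 2.17 = 8.246
Total violation = 5.7096 + 26.9048 + 8.246 = 40.8604


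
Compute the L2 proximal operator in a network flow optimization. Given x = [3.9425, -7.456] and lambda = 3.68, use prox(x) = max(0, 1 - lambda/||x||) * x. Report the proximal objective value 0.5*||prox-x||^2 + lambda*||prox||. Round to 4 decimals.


Step 1: Compute ||x||.
||x|| = 8.4342
Step 2: Compute scaling factor.
scale = max(0, 1 - 3.68/8.4342) = 0.5637
Step 3: prox(x) = [2.2223, -4.2028]
||prox(x)|| = 4.7542
Step 4: Proximal objective.
0.5*||prox-x||^2 = 6.7712
lambda*||prox|| = 17.4955
Total = 24.2665


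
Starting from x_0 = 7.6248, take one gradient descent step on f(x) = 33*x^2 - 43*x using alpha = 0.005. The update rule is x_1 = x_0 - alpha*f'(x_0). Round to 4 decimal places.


We compute the gradient at x_0 and apply the update.
f'(x) = 66*x - 43
f'(7.6248) = 66*7.6248 - 43 = 460.2368
x_1 = 7.6248 - 0.005*460.2368 = 5.3236


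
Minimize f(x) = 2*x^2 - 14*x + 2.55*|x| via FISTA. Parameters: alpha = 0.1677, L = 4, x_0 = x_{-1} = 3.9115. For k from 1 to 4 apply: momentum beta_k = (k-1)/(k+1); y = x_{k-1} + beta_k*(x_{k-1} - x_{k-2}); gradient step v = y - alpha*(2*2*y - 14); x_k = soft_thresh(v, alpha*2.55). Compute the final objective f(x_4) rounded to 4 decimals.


FISTA on f(x) = 2*x^2 - 14*x + 2.55*|x|
L = 4, alpha = 0.1677
Iteration 1: beta = 0.0, y = 3.9115 + 0.0*(3.9115 - 3.9115) = 3.9115
  grad(y) = 1.646, v = y - alpha*grad = 3.6355
  prox(v) = soft_thresh(3.6355, 0.4276) = 3.2078
Iteration 2: beta = 0.3333, y = 3.2078 + 0.3333*(3.2078 - 3.9115) = 2.9733
  grad(y) = -2.1069, v = y - alpha*grad = 3.3266
  prox(v) = soft_thresh(3.3266, 0.4276) = 2.899
Iteration 3: beta = 0.5, y = 2.899 + 0.5*(2.899 - 3.2078) = 2.7445
  grad(y) = -3.0219, v = y - alpha*grad = 3.2513
  prox(v) = soft_thresh(3.2513, 0.4276) = 2.8237
Iteration 4: beta = 0.6, y = 2.8237 + 0.6*(2.8237 - 2.899) = 2.7785
  grad(y) = -2.8861, v = y - alpha*grad = 3.2625
  prox(v) = soft_thresh(3.2625, 0.4276) = 2.8348
f(x_4) = 2*2.8348^2 - 14*2.8348 + 2.55*|2.8348| = -16.3863


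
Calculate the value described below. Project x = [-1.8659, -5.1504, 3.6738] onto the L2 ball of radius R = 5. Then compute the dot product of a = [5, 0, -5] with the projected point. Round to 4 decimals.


Step 1: Compute ||x|| (intermediates to 6 decimals).
||x|| = sqrt((-1.8659)^2 + (-5.1504)^2 + 3.6738^2) = 6.595833
Step 2: Project.
Since ||x|| > R, scale = R/||x|| = 5/6.595833 = 0.758054, proj(x) = scale * x
proj(x) = [-1.414453, -3.904281, 2.784939]
Step 3: Dot product.
a^T * proj(x) = 5*(-1.414453) + 0*(-3.904281) - 5*2.784939 = -20.997


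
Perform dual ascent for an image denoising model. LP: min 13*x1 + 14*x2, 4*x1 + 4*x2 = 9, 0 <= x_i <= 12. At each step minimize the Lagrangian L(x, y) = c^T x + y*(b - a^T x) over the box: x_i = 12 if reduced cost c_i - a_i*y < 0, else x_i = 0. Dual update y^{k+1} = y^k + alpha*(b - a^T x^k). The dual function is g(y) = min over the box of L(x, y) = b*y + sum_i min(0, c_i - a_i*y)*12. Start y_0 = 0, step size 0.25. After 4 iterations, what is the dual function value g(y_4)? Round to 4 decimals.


Dual ascent for LP: min 13*x1 + 14*x2, 4*x1 + 4*x2 = 9, 0 <= x_i <= 12
Step 1: y^k = 0.0, reduced costs: (13.0, 14.0)
  x^k = (0.0, 0.0), subgradient = b - a^T x = 9.0
  y^{k+1} = 0.0 + 0.25*9.0 = 2.25
Step 2: y^k = 2.25, reduced costs: (4.0, 5.0)
  x^k = (0.0, 0.0), subgradient = b - a^T x = 9.0
  y^{k+1} = 2.25 + 0.25*9.0 = 4.5
Step 3: y^k = 4.5, reduced costs: (-5.0, -4.0)
  x^k = (12.0, 12.0), subgradient = b - a^T x = -87.0
  y^{k+1} = 4.5 + 0.25*-87.0 = -17.25
Step 4: y^k = -17.25, reduced costs: (82.0, 83.0)
  x^k = (0.0, 0.0), subgradient = b - a^T x = 9.0
  y^{k+1} = -17.25 + 0.25*9.0 = -15.0
Dual objective at y_4 = -15.0: reduced costs (73.0, 74.0), box minimizer x = (0.0, 0.0)
g(y_4) = b*y + (c1 - a1*y)*x1 + (c2 - a2*y)*x2 = 9*(-15.0) + 73.0*0.0 + 74.0*0.0 = -135.0 + 0.0 + 0.0 = -135.0


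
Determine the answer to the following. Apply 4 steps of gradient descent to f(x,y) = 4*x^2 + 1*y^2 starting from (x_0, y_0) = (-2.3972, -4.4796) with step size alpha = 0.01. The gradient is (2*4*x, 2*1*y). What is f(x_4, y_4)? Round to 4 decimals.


Gradient descent on f(x,y) = 4*x^2 + 1*y^2.
Starting point: (-2.3972, -4.4796), alpha = 0.01
Step 1: grad_x = 2*4*-2.3972 = -19.1776, grad_y = 2*1*-4.4796 = -8.9592
  x_1 = -2.3972 - 0.01*-19.1776 = -2.2054
  y_1 = -4.4796 - 0.01*-8.9592 = -4.39
Step 2: grad_x = 2*4*-2.2054 = -17.6434, grad_y = 2*1*-4.39 = -8.78
  x_2 = -2.2054 - 0.01*-17.6434 = -2.029
  y_2 = -4.39 - 0.01*-8.78 = -4.3022
Step 3: grad_x = 2*4*-2.029 = -16.2319, grad_y = 2*1*-4.3022 = -8.6044
  x_3 = -2.029 - 0.01*-16.2319 = -1.8667
  y_3 = -4.3022 - 0.01*-8.6044 = -4.2162
Step 4: grad_x = 2*4*-1.8667 = -14.9334, grad_y = 2*1*-4.2162 = -8.4323
  x_4 = -1.8667 - 0.01*-14.9334 = -1.7173
  y_4 = -4.2162 - 0.01*-8.4323 = -4.1318
f(-1.7173, -4.1318) = 4*(-1.7173)^2 + 1*(-4.1318)^2 = 28.8691


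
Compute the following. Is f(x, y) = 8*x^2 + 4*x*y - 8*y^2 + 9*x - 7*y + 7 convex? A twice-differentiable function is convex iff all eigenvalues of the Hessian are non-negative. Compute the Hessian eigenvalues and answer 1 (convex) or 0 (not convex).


The Hessian of f(x,y) = 8*x^2 + 4*x*y - 8*y^2 + 9*x - 7*y + 7 is:
H = [[16, 4], [4, -16]]
Trace = 16 - 16 = 0
Determinant = 16*-16 - (4)^2 = -272
Discriminant = (0)^2 - 4*-272 = 1088.0
Eigenvalues: lambda_1 = -16.4924, lambda_2 = 16.4924
The function is not convex.

0


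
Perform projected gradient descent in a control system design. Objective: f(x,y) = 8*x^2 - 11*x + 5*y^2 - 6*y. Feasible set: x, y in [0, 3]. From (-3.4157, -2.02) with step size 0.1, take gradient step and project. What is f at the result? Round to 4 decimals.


Step 1: Compute gradient at (-3.4157, -2.02).
grad_x = 2*8*-3.4157 - 11 = -65.6512
grad_y = 2*5*-2.02 - 6 = -26.2
Step 2: Gradient step.
x_raw = -3.4157 - 0.1*-65.6512 = 3.1494
y_raw = -2.02 - 0.1*-26.2 = 0.6
Step 3: Project onto [0, 3].
x_proj = clip(3.1494) = 3.0
y_proj = clip(0.6) = 0.6
Step 4: Evaluate f.
f(3.0, 0.6) = 37.2


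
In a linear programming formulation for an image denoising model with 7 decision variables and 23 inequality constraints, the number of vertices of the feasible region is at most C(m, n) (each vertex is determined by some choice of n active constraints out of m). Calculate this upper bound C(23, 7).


Each vertex corresponds to some choice of n active constraints out of m, so the number of vertices is at most C(m, n) = m! / (n!(m-n)!).
m = 23, n = 7
Numerator: 23 * 22 * 21 * 20 * 19 * 18 * 17
Denominator: 7! = 5040
C(23, 7) = 245157


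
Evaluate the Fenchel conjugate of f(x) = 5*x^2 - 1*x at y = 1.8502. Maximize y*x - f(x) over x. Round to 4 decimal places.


f*(y) = sup_x {y*x - a*x^2 - b*x} = sup_x {(y-b)*x - a*x^2}
FOC: (y - b) - 2a*x = 0 => x* = (y - b)/(2a)
x* = (1.8502 + 1)/(2*5) = 0.285
f*(1.8502) = (y-b)^2/(4a) = (1.8502 + 1)^2/(4*5)
= 8.1236/20 = 0.4062


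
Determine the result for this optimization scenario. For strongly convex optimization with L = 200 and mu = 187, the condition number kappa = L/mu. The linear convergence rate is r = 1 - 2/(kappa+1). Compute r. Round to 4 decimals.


Step 1: Compute the condition number.
kappa = L/mu = 200/187 = 1.0695
Step 2: Compute the convergence rate.
r = 1 - 2/(kappa + 1) = 1 - 2*mu/(L + mu) = (L - mu)/(L + mu) = 13/387 = 0.0336


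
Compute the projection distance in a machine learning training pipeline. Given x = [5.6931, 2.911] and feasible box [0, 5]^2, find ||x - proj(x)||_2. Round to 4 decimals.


Project each component onto [0, 5].
clip(5.6931) = 5.0, clip(2.911) = 2.911
Projection = [5.0, 2.911]
Squared diffs: [0.4804, 0.0]
Distance = sqrt(0.4804) = 0.6931


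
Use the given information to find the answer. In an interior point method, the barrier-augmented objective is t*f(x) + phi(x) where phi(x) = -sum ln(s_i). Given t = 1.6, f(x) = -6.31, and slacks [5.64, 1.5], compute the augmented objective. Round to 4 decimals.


Step 1: Compute log-barrier.
ln values: [1.7299, 0.4055]
phi = -(1.7299 + 0.4055) = -2.1353
Step 2: Compute augmented objective.
t*f(x) = 1.6*-6.31 = -10.096
Total = -10.096 - 2.1353 = -12.2313


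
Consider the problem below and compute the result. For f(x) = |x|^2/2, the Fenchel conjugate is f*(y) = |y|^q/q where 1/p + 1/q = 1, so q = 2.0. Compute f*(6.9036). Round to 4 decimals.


The conjugate exponent q satisfies 1/p + 1/q = 1.
p = 2, so q = 2/(2 - 1) = 2.0
|y|^q = 6.9036^2.0 = 47.6597
f*(6.9036) = 47.6597 / 2.0 = 23.8298
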